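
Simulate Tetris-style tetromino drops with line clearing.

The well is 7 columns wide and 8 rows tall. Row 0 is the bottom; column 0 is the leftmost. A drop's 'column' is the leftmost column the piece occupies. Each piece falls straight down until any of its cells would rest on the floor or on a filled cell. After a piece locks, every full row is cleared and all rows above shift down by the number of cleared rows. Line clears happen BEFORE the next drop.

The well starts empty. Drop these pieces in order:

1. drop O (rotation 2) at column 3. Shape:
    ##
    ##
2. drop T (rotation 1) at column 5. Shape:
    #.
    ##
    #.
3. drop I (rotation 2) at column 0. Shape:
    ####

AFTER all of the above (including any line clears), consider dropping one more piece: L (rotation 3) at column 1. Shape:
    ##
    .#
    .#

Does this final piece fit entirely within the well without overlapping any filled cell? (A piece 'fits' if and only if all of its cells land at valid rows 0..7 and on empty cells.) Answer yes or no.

Answer: yes

Derivation:
Drop 1: O rot2 at col 3 lands with bottom-row=0; cleared 0 line(s) (total 0); column heights now [0 0 0 2 2 0 0], max=2
Drop 2: T rot1 at col 5 lands with bottom-row=0; cleared 0 line(s) (total 0); column heights now [0 0 0 2 2 3 2], max=3
Drop 3: I rot2 at col 0 lands with bottom-row=2; cleared 0 line(s) (total 0); column heights now [3 3 3 3 2 3 2], max=3
Test piece L rot3 at col 1 (width 2): heights before test = [3 3 3 3 2 3 2]; fits = True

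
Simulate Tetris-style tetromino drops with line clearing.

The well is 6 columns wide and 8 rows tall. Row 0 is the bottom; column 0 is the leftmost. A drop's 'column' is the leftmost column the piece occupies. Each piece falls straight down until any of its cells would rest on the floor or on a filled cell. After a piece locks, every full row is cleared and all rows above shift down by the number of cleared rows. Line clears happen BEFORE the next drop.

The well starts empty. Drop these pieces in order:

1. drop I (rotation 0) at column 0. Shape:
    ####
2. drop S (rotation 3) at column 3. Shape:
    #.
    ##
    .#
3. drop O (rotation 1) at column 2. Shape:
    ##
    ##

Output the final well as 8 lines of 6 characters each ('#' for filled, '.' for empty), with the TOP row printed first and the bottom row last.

Answer: ......
......
......
..##..
..##..
...#..
...##.
#####.

Derivation:
Drop 1: I rot0 at col 0 lands with bottom-row=0; cleared 0 line(s) (total 0); column heights now [1 1 1 1 0 0], max=1
Drop 2: S rot3 at col 3 lands with bottom-row=0; cleared 0 line(s) (total 0); column heights now [1 1 1 3 2 0], max=3
Drop 3: O rot1 at col 2 lands with bottom-row=3; cleared 0 line(s) (total 0); column heights now [1 1 5 5 2 0], max=5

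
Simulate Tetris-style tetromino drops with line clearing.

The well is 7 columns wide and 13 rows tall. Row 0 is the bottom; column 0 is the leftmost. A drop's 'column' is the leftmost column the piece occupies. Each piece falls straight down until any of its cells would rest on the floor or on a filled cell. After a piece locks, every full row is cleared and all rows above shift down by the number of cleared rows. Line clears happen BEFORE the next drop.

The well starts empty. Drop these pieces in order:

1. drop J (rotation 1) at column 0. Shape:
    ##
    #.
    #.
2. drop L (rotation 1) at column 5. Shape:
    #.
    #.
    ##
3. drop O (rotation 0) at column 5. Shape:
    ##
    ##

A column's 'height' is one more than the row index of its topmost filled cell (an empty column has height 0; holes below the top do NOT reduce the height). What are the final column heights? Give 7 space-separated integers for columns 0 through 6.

Drop 1: J rot1 at col 0 lands with bottom-row=0; cleared 0 line(s) (total 0); column heights now [3 3 0 0 0 0 0], max=3
Drop 2: L rot1 at col 5 lands with bottom-row=0; cleared 0 line(s) (total 0); column heights now [3 3 0 0 0 3 1], max=3
Drop 3: O rot0 at col 5 lands with bottom-row=3; cleared 0 line(s) (total 0); column heights now [3 3 0 0 0 5 5], max=5

Answer: 3 3 0 0 0 5 5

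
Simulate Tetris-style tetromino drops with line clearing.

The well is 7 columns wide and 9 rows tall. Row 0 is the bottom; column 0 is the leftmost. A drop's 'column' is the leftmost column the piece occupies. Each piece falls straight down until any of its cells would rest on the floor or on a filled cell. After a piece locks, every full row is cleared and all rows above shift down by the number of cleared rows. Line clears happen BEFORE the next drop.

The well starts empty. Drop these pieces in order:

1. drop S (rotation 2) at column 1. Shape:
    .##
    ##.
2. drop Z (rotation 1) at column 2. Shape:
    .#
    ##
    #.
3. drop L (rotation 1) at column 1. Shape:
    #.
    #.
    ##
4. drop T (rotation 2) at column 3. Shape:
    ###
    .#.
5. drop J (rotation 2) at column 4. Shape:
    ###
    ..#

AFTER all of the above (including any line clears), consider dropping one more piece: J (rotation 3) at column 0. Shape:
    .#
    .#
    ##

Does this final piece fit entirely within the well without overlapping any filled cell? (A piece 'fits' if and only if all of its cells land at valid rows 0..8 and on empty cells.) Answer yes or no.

Answer: no

Derivation:
Drop 1: S rot2 at col 1 lands with bottom-row=0; cleared 0 line(s) (total 0); column heights now [0 1 2 2 0 0 0], max=2
Drop 2: Z rot1 at col 2 lands with bottom-row=2; cleared 0 line(s) (total 0); column heights now [0 1 4 5 0 0 0], max=5
Drop 3: L rot1 at col 1 lands with bottom-row=4; cleared 0 line(s) (total 0); column heights now [0 7 5 5 0 0 0], max=7
Drop 4: T rot2 at col 3 lands with bottom-row=4; cleared 0 line(s) (total 0); column heights now [0 7 5 6 6 6 0], max=7
Drop 5: J rot2 at col 4 lands with bottom-row=5; cleared 0 line(s) (total 0); column heights now [0 7 5 6 7 7 7], max=7
Test piece J rot3 at col 0 (width 2): heights before test = [0 7 5 6 7 7 7]; fits = False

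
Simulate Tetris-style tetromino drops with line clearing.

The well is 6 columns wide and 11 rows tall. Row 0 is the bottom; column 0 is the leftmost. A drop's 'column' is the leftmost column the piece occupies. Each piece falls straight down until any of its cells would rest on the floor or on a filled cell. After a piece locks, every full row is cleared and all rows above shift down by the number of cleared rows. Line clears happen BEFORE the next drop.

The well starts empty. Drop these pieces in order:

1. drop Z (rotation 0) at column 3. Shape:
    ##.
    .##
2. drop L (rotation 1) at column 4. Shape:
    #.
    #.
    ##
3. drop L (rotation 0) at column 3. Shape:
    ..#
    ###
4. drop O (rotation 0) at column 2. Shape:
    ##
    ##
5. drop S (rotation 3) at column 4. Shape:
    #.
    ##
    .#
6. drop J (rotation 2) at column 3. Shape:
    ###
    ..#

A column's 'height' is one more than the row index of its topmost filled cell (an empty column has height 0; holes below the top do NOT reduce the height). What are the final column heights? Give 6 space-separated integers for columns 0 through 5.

Drop 1: Z rot0 at col 3 lands with bottom-row=0; cleared 0 line(s) (total 0); column heights now [0 0 0 2 2 1], max=2
Drop 2: L rot1 at col 4 lands with bottom-row=2; cleared 0 line(s) (total 0); column heights now [0 0 0 2 5 3], max=5
Drop 3: L rot0 at col 3 lands with bottom-row=5; cleared 0 line(s) (total 0); column heights now [0 0 0 6 6 7], max=7
Drop 4: O rot0 at col 2 lands with bottom-row=6; cleared 0 line(s) (total 0); column heights now [0 0 8 8 6 7], max=8
Drop 5: S rot3 at col 4 lands with bottom-row=7; cleared 0 line(s) (total 0); column heights now [0 0 8 8 10 9], max=10
Drop 6: J rot2 at col 3 lands with bottom-row=9; cleared 0 line(s) (total 0); column heights now [0 0 8 11 11 11], max=11

Answer: 0 0 8 11 11 11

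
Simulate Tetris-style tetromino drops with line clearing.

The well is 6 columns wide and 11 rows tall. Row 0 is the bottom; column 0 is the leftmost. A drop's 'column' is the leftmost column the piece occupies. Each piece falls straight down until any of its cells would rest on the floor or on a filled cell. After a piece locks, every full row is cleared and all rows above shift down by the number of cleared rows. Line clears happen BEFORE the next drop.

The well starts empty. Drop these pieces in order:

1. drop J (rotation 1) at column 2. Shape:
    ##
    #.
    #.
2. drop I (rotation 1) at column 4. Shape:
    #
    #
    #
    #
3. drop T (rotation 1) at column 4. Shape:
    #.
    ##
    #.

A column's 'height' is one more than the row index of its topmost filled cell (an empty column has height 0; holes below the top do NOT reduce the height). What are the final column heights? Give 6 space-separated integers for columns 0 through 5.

Answer: 0 0 3 3 7 6

Derivation:
Drop 1: J rot1 at col 2 lands with bottom-row=0; cleared 0 line(s) (total 0); column heights now [0 0 3 3 0 0], max=3
Drop 2: I rot1 at col 4 lands with bottom-row=0; cleared 0 line(s) (total 0); column heights now [0 0 3 3 4 0], max=4
Drop 3: T rot1 at col 4 lands with bottom-row=4; cleared 0 line(s) (total 0); column heights now [0 0 3 3 7 6], max=7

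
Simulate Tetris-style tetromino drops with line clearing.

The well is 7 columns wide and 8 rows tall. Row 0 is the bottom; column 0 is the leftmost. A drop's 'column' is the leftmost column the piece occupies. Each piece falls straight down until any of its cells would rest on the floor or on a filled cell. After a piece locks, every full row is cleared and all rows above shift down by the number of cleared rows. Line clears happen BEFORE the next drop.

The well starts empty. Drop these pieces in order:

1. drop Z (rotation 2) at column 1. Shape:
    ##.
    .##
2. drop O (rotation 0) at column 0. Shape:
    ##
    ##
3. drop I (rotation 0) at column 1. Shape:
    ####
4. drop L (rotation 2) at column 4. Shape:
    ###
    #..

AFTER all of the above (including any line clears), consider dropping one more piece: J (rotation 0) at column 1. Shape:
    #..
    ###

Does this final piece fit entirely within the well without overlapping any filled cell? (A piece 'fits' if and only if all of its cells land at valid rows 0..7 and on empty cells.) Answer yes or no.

Drop 1: Z rot2 at col 1 lands with bottom-row=0; cleared 0 line(s) (total 0); column heights now [0 2 2 1 0 0 0], max=2
Drop 2: O rot0 at col 0 lands with bottom-row=2; cleared 0 line(s) (total 0); column heights now [4 4 2 1 0 0 0], max=4
Drop 3: I rot0 at col 1 lands with bottom-row=4; cleared 0 line(s) (total 0); column heights now [4 5 5 5 5 0 0], max=5
Drop 4: L rot2 at col 4 lands with bottom-row=5; cleared 0 line(s) (total 0); column heights now [4 5 5 5 7 7 7], max=7
Test piece J rot0 at col 1 (width 3): heights before test = [4 5 5 5 7 7 7]; fits = True

Answer: yes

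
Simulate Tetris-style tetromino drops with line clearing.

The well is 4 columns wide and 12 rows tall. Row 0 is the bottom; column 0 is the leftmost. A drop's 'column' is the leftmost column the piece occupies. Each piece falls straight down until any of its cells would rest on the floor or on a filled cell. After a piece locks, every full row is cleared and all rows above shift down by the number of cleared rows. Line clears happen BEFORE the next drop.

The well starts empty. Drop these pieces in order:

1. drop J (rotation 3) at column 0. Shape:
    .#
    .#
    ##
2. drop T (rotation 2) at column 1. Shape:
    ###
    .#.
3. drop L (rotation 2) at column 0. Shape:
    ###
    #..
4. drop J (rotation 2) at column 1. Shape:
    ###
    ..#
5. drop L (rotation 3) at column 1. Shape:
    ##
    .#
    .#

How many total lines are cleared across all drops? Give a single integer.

Drop 1: J rot3 at col 0 lands with bottom-row=0; cleared 0 line(s) (total 0); column heights now [1 3 0 0], max=3
Drop 2: T rot2 at col 1 lands with bottom-row=2; cleared 0 line(s) (total 0); column heights now [1 4 4 4], max=4
Drop 3: L rot2 at col 0 lands with bottom-row=3; cleared 1 line(s) (total 1); column heights now [4 4 4 0], max=4
Drop 4: J rot2 at col 1 lands with bottom-row=3; cleared 1 line(s) (total 2); column heights now [1 4 4 4], max=4
Drop 5: L rot3 at col 1 lands with bottom-row=4; cleared 0 line(s) (total 2); column heights now [1 7 7 4], max=7

Answer: 2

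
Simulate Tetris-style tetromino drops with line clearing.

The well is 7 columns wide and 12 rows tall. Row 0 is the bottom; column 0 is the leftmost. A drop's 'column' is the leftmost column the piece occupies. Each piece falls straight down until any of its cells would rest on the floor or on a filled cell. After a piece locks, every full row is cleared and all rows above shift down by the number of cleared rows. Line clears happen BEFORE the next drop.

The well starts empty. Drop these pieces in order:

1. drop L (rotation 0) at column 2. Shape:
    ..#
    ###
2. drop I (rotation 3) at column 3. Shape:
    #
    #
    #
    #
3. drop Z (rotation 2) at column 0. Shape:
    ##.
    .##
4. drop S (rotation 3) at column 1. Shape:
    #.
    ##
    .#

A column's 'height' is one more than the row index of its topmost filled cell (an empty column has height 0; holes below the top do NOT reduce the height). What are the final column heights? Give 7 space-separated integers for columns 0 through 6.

Answer: 3 5 4 5 2 0 0

Derivation:
Drop 1: L rot0 at col 2 lands with bottom-row=0; cleared 0 line(s) (total 0); column heights now [0 0 1 1 2 0 0], max=2
Drop 2: I rot3 at col 3 lands with bottom-row=1; cleared 0 line(s) (total 0); column heights now [0 0 1 5 2 0 0], max=5
Drop 3: Z rot2 at col 0 lands with bottom-row=1; cleared 0 line(s) (total 0); column heights now [3 3 2 5 2 0 0], max=5
Drop 4: S rot3 at col 1 lands with bottom-row=2; cleared 0 line(s) (total 0); column heights now [3 5 4 5 2 0 0], max=5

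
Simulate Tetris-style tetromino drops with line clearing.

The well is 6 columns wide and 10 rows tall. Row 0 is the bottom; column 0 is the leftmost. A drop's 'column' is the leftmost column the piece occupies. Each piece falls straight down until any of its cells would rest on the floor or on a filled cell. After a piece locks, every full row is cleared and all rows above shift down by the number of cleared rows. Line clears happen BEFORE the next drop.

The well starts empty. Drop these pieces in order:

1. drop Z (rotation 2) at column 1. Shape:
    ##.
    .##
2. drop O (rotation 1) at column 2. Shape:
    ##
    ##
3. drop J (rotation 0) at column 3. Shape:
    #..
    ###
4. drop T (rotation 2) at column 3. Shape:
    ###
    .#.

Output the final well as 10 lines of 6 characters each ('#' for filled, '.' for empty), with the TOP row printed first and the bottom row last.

Drop 1: Z rot2 at col 1 lands with bottom-row=0; cleared 0 line(s) (total 0); column heights now [0 2 2 1 0 0], max=2
Drop 2: O rot1 at col 2 lands with bottom-row=2; cleared 0 line(s) (total 0); column heights now [0 2 4 4 0 0], max=4
Drop 3: J rot0 at col 3 lands with bottom-row=4; cleared 0 line(s) (total 0); column heights now [0 2 4 6 5 5], max=6
Drop 4: T rot2 at col 3 lands with bottom-row=5; cleared 0 line(s) (total 0); column heights now [0 2 4 7 7 7], max=7

Answer: ......
......
......
...###
...##.
...###
..##..
..##..
.##...
..##..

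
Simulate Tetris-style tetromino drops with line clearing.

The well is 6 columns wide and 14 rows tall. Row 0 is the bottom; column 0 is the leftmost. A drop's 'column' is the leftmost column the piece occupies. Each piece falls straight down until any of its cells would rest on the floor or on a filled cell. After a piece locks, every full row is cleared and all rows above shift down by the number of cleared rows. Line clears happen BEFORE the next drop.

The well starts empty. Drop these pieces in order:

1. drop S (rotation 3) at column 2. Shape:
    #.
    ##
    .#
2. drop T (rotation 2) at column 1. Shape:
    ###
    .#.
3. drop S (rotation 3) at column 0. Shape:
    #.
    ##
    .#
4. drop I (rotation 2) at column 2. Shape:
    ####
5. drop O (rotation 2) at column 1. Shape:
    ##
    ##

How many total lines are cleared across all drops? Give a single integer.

Answer: 0

Derivation:
Drop 1: S rot3 at col 2 lands with bottom-row=0; cleared 0 line(s) (total 0); column heights now [0 0 3 2 0 0], max=3
Drop 2: T rot2 at col 1 lands with bottom-row=3; cleared 0 line(s) (total 0); column heights now [0 5 5 5 0 0], max=5
Drop 3: S rot3 at col 0 lands with bottom-row=5; cleared 0 line(s) (total 0); column heights now [8 7 5 5 0 0], max=8
Drop 4: I rot2 at col 2 lands with bottom-row=5; cleared 0 line(s) (total 0); column heights now [8 7 6 6 6 6], max=8
Drop 5: O rot2 at col 1 lands with bottom-row=7; cleared 0 line(s) (total 0); column heights now [8 9 9 6 6 6], max=9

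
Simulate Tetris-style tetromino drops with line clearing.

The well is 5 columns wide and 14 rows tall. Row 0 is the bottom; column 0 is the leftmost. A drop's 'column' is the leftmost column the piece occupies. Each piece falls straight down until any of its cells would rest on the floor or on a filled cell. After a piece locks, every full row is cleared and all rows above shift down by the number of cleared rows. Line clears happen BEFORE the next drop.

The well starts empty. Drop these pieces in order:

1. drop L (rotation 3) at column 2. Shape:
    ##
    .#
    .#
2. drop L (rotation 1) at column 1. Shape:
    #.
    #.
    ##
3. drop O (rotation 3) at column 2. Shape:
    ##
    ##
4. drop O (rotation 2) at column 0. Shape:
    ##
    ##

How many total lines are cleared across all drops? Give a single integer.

Drop 1: L rot3 at col 2 lands with bottom-row=0; cleared 0 line(s) (total 0); column heights now [0 0 3 3 0], max=3
Drop 2: L rot1 at col 1 lands with bottom-row=3; cleared 0 line(s) (total 0); column heights now [0 6 4 3 0], max=6
Drop 3: O rot3 at col 2 lands with bottom-row=4; cleared 0 line(s) (total 0); column heights now [0 6 6 6 0], max=6
Drop 4: O rot2 at col 0 lands with bottom-row=6; cleared 0 line(s) (total 0); column heights now [8 8 6 6 0], max=8

Answer: 0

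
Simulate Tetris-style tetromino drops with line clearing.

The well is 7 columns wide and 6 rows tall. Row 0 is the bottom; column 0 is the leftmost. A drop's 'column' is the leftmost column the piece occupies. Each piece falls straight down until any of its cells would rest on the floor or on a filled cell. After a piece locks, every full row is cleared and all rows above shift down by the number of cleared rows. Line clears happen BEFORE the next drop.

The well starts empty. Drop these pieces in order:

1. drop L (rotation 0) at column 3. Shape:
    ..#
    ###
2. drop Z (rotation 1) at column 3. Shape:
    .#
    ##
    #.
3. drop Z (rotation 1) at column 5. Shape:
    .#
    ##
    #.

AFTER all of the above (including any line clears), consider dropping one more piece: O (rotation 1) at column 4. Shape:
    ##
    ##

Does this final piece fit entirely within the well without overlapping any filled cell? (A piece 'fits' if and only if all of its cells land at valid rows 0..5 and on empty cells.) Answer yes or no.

Drop 1: L rot0 at col 3 lands with bottom-row=0; cleared 0 line(s) (total 0); column heights now [0 0 0 1 1 2 0], max=2
Drop 2: Z rot1 at col 3 lands with bottom-row=1; cleared 0 line(s) (total 0); column heights now [0 0 0 3 4 2 0], max=4
Drop 3: Z rot1 at col 5 lands with bottom-row=2; cleared 0 line(s) (total 0); column heights now [0 0 0 3 4 4 5], max=5
Test piece O rot1 at col 4 (width 2): heights before test = [0 0 0 3 4 4 5]; fits = True

Answer: yes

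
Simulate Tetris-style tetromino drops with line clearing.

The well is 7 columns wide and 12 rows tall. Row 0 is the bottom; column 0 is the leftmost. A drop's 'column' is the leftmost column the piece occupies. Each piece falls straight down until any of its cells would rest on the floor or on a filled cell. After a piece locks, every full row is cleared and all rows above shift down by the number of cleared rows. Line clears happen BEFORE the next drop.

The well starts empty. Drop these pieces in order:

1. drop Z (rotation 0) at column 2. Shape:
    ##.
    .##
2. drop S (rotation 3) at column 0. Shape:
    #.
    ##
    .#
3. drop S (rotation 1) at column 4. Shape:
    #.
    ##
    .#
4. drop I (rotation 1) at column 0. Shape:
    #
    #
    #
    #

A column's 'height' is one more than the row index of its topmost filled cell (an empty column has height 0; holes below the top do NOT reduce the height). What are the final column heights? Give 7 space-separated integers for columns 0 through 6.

Drop 1: Z rot0 at col 2 lands with bottom-row=0; cleared 0 line(s) (total 0); column heights now [0 0 2 2 1 0 0], max=2
Drop 2: S rot3 at col 0 lands with bottom-row=0; cleared 0 line(s) (total 0); column heights now [3 2 2 2 1 0 0], max=3
Drop 3: S rot1 at col 4 lands with bottom-row=0; cleared 0 line(s) (total 0); column heights now [3 2 2 2 3 2 0], max=3
Drop 4: I rot1 at col 0 lands with bottom-row=3; cleared 0 line(s) (total 0); column heights now [7 2 2 2 3 2 0], max=7

Answer: 7 2 2 2 3 2 0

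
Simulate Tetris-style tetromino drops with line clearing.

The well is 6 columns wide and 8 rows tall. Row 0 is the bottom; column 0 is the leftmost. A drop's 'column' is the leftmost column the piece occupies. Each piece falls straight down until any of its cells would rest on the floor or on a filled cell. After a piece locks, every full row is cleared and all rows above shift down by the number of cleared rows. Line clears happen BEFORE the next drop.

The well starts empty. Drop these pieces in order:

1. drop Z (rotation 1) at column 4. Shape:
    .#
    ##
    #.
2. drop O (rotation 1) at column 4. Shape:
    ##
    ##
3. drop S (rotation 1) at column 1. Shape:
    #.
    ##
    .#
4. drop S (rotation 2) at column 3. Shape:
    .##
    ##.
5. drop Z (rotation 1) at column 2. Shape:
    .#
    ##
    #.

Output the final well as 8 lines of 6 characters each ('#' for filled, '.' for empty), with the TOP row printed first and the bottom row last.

Answer: ...#..
..####
..###.
....##
....##
.#...#
.##.##
..#.#.

Derivation:
Drop 1: Z rot1 at col 4 lands with bottom-row=0; cleared 0 line(s) (total 0); column heights now [0 0 0 0 2 3], max=3
Drop 2: O rot1 at col 4 lands with bottom-row=3; cleared 0 line(s) (total 0); column heights now [0 0 0 0 5 5], max=5
Drop 3: S rot1 at col 1 lands with bottom-row=0; cleared 0 line(s) (total 0); column heights now [0 3 2 0 5 5], max=5
Drop 4: S rot2 at col 3 lands with bottom-row=5; cleared 0 line(s) (total 0); column heights now [0 3 2 6 7 7], max=7
Drop 5: Z rot1 at col 2 lands with bottom-row=5; cleared 0 line(s) (total 0); column heights now [0 3 7 8 7 7], max=8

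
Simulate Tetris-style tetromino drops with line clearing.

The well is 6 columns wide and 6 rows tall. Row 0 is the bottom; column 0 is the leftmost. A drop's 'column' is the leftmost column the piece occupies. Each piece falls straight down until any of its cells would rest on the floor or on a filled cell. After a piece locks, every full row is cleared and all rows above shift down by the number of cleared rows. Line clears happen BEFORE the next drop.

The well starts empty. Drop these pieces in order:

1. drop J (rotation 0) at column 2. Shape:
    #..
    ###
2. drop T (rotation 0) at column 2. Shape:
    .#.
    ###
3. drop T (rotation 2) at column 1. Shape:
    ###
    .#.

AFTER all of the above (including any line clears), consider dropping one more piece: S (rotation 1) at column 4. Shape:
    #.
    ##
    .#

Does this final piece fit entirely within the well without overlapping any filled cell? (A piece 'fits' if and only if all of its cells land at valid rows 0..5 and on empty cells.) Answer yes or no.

Answer: yes

Derivation:
Drop 1: J rot0 at col 2 lands with bottom-row=0; cleared 0 line(s) (total 0); column heights now [0 0 2 1 1 0], max=2
Drop 2: T rot0 at col 2 lands with bottom-row=2; cleared 0 line(s) (total 0); column heights now [0 0 3 4 3 0], max=4
Drop 3: T rot2 at col 1 lands with bottom-row=3; cleared 0 line(s) (total 0); column heights now [0 5 5 5 3 0], max=5
Test piece S rot1 at col 4 (width 2): heights before test = [0 5 5 5 3 0]; fits = True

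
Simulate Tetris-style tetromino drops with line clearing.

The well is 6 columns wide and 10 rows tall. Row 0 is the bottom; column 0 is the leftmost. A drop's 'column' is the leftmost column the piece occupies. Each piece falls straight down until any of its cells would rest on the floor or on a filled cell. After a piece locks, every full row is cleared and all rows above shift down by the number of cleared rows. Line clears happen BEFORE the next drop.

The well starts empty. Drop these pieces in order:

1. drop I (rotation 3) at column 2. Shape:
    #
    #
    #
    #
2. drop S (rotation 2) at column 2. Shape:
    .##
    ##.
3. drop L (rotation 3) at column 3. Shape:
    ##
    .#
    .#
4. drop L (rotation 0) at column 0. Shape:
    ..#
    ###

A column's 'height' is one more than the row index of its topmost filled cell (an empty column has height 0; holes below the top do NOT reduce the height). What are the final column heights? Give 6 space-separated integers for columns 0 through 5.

Drop 1: I rot3 at col 2 lands with bottom-row=0; cleared 0 line(s) (total 0); column heights now [0 0 4 0 0 0], max=4
Drop 2: S rot2 at col 2 lands with bottom-row=4; cleared 0 line(s) (total 0); column heights now [0 0 5 6 6 0], max=6
Drop 3: L rot3 at col 3 lands with bottom-row=6; cleared 0 line(s) (total 0); column heights now [0 0 5 9 9 0], max=9
Drop 4: L rot0 at col 0 lands with bottom-row=5; cleared 0 line(s) (total 0); column heights now [6 6 7 9 9 0], max=9

Answer: 6 6 7 9 9 0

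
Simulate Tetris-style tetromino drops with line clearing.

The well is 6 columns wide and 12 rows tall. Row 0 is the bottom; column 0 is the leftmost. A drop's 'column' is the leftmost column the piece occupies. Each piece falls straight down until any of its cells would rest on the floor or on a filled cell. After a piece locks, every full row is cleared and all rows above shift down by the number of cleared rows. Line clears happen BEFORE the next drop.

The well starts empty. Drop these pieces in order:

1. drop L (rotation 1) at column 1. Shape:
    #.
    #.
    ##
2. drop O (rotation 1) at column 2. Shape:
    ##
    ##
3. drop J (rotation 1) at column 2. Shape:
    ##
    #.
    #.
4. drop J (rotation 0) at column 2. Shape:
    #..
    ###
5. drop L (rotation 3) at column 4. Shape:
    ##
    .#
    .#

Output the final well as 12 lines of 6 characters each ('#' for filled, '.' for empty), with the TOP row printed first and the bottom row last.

Drop 1: L rot1 at col 1 lands with bottom-row=0; cleared 0 line(s) (total 0); column heights now [0 3 1 0 0 0], max=3
Drop 2: O rot1 at col 2 lands with bottom-row=1; cleared 0 line(s) (total 0); column heights now [0 3 3 3 0 0], max=3
Drop 3: J rot1 at col 2 lands with bottom-row=3; cleared 0 line(s) (total 0); column heights now [0 3 6 6 0 0], max=6
Drop 4: J rot0 at col 2 lands with bottom-row=6; cleared 0 line(s) (total 0); column heights now [0 3 8 7 7 0], max=8
Drop 5: L rot3 at col 4 lands with bottom-row=5; cleared 0 line(s) (total 0); column heights now [0 3 8 7 8 8], max=8

Answer: ......
......
......
......
..#.##
..####
..##.#
..#...
..#...
.###..
.###..
.##...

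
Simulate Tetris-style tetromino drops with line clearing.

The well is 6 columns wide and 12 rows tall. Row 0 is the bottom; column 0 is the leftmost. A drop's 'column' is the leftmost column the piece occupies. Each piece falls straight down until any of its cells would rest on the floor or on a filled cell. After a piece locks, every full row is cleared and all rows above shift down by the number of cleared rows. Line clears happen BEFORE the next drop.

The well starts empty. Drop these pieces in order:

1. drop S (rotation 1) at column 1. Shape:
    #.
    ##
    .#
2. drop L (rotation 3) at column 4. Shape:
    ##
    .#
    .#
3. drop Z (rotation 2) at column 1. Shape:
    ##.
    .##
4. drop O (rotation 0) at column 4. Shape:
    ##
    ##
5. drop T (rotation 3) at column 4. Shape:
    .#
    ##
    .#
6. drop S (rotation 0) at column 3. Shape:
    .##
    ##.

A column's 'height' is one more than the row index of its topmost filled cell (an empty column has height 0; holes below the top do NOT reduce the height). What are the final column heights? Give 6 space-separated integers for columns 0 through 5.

Drop 1: S rot1 at col 1 lands with bottom-row=0; cleared 0 line(s) (total 0); column heights now [0 3 2 0 0 0], max=3
Drop 2: L rot3 at col 4 lands with bottom-row=0; cleared 0 line(s) (total 0); column heights now [0 3 2 0 3 3], max=3
Drop 3: Z rot2 at col 1 lands with bottom-row=2; cleared 0 line(s) (total 0); column heights now [0 4 4 3 3 3], max=4
Drop 4: O rot0 at col 4 lands with bottom-row=3; cleared 0 line(s) (total 0); column heights now [0 4 4 3 5 5], max=5
Drop 5: T rot3 at col 4 lands with bottom-row=5; cleared 0 line(s) (total 0); column heights now [0 4 4 3 7 8], max=8
Drop 6: S rot0 at col 3 lands with bottom-row=7; cleared 0 line(s) (total 0); column heights now [0 4 4 8 9 9], max=9

Answer: 0 4 4 8 9 9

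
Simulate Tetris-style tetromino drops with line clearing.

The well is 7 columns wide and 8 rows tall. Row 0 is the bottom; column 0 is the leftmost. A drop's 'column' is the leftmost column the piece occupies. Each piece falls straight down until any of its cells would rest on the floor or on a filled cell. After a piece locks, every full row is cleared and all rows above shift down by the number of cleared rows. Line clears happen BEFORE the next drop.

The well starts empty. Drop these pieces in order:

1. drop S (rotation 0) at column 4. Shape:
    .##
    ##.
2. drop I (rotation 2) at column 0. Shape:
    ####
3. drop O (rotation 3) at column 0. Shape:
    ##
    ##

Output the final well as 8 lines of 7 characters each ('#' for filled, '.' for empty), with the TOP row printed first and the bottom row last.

Answer: .......
.......
.......
.......
.......
##.....
##...##
######.

Derivation:
Drop 1: S rot0 at col 4 lands with bottom-row=0; cleared 0 line(s) (total 0); column heights now [0 0 0 0 1 2 2], max=2
Drop 2: I rot2 at col 0 lands with bottom-row=0; cleared 0 line(s) (total 0); column heights now [1 1 1 1 1 2 2], max=2
Drop 3: O rot3 at col 0 lands with bottom-row=1; cleared 0 line(s) (total 0); column heights now [3 3 1 1 1 2 2], max=3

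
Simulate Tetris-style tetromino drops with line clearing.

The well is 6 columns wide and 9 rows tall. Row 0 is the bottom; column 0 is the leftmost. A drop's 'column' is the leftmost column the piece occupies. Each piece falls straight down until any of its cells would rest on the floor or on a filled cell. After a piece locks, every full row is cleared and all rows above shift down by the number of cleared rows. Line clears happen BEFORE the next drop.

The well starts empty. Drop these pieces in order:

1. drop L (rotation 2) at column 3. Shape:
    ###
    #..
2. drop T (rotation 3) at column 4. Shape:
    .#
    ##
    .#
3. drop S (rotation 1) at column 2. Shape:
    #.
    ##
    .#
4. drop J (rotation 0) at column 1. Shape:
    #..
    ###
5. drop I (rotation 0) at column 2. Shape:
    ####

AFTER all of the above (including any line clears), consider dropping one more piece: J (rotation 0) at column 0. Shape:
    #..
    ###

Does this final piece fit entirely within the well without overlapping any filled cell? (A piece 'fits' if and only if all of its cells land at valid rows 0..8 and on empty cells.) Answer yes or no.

Drop 1: L rot2 at col 3 lands with bottom-row=0; cleared 0 line(s) (total 0); column heights now [0 0 0 2 2 2], max=2
Drop 2: T rot3 at col 4 lands with bottom-row=2; cleared 0 line(s) (total 0); column heights now [0 0 0 2 4 5], max=5
Drop 3: S rot1 at col 2 lands with bottom-row=2; cleared 0 line(s) (total 0); column heights now [0 0 5 4 4 5], max=5
Drop 4: J rot0 at col 1 lands with bottom-row=5; cleared 0 line(s) (total 0); column heights now [0 7 6 6 4 5], max=7
Drop 5: I rot0 at col 2 lands with bottom-row=6; cleared 0 line(s) (total 0); column heights now [0 7 7 7 7 7], max=7
Test piece J rot0 at col 0 (width 3): heights before test = [0 7 7 7 7 7]; fits = True

Answer: yes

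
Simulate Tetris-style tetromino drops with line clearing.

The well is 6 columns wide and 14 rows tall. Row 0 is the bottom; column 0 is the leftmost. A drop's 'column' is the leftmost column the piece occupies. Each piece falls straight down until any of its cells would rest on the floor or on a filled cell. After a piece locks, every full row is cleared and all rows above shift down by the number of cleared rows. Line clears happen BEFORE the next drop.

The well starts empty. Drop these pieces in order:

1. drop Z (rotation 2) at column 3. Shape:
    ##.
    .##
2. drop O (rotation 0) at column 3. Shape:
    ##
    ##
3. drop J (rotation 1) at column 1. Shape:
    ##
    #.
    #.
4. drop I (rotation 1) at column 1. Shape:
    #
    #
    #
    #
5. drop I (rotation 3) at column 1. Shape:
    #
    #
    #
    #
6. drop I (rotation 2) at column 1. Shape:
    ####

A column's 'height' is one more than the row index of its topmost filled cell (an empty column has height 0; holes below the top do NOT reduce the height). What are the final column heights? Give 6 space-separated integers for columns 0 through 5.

Answer: 0 12 12 12 12 1

Derivation:
Drop 1: Z rot2 at col 3 lands with bottom-row=0; cleared 0 line(s) (total 0); column heights now [0 0 0 2 2 1], max=2
Drop 2: O rot0 at col 3 lands with bottom-row=2; cleared 0 line(s) (total 0); column heights now [0 0 0 4 4 1], max=4
Drop 3: J rot1 at col 1 lands with bottom-row=0; cleared 0 line(s) (total 0); column heights now [0 3 3 4 4 1], max=4
Drop 4: I rot1 at col 1 lands with bottom-row=3; cleared 0 line(s) (total 0); column heights now [0 7 3 4 4 1], max=7
Drop 5: I rot3 at col 1 lands with bottom-row=7; cleared 0 line(s) (total 0); column heights now [0 11 3 4 4 1], max=11
Drop 6: I rot2 at col 1 lands with bottom-row=11; cleared 0 line(s) (total 0); column heights now [0 12 12 12 12 1], max=12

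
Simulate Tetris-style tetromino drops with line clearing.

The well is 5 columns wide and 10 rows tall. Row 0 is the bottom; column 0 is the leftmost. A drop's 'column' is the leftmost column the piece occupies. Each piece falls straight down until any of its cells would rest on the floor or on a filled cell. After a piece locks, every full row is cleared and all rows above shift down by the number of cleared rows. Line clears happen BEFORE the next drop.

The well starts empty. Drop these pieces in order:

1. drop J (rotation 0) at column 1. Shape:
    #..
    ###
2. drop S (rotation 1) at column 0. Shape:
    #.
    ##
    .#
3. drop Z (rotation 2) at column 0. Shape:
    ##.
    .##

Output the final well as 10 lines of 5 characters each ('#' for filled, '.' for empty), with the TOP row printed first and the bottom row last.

Answer: .....
.....
.....
.....
##...
###..
##...
.#...
.#...
.###.

Derivation:
Drop 1: J rot0 at col 1 lands with bottom-row=0; cleared 0 line(s) (total 0); column heights now [0 2 1 1 0], max=2
Drop 2: S rot1 at col 0 lands with bottom-row=2; cleared 0 line(s) (total 0); column heights now [5 4 1 1 0], max=5
Drop 3: Z rot2 at col 0 lands with bottom-row=4; cleared 0 line(s) (total 0); column heights now [6 6 5 1 0], max=6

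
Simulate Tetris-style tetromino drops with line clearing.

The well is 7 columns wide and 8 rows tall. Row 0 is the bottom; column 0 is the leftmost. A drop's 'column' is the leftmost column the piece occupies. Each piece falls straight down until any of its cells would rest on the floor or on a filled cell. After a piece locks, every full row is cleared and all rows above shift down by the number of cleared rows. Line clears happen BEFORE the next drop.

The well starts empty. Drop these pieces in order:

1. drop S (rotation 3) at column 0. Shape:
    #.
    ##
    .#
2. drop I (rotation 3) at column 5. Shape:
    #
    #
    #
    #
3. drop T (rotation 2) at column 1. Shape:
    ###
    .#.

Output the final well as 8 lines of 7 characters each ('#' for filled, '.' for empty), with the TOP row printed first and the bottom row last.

Answer: .......
.......
.......
.......
.....#.
####.#.
###..#.
.#...#.

Derivation:
Drop 1: S rot3 at col 0 lands with bottom-row=0; cleared 0 line(s) (total 0); column heights now [3 2 0 0 0 0 0], max=3
Drop 2: I rot3 at col 5 lands with bottom-row=0; cleared 0 line(s) (total 0); column heights now [3 2 0 0 0 4 0], max=4
Drop 3: T rot2 at col 1 lands with bottom-row=1; cleared 0 line(s) (total 0); column heights now [3 3 3 3 0 4 0], max=4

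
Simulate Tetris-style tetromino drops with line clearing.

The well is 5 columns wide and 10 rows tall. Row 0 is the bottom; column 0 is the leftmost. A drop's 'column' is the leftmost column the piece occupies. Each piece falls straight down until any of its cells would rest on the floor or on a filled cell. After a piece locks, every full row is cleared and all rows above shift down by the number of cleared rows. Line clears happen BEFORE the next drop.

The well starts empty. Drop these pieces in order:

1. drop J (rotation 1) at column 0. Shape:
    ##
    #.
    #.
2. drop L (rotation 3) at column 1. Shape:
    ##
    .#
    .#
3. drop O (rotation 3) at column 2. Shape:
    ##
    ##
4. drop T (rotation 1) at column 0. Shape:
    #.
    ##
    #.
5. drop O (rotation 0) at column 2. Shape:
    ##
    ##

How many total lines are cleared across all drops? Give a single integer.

Answer: 0

Derivation:
Drop 1: J rot1 at col 0 lands with bottom-row=0; cleared 0 line(s) (total 0); column heights now [3 3 0 0 0], max=3
Drop 2: L rot3 at col 1 lands with bottom-row=1; cleared 0 line(s) (total 0); column heights now [3 4 4 0 0], max=4
Drop 3: O rot3 at col 2 lands with bottom-row=4; cleared 0 line(s) (total 0); column heights now [3 4 6 6 0], max=6
Drop 4: T rot1 at col 0 lands with bottom-row=3; cleared 0 line(s) (total 0); column heights now [6 5 6 6 0], max=6
Drop 5: O rot0 at col 2 lands with bottom-row=6; cleared 0 line(s) (total 0); column heights now [6 5 8 8 0], max=8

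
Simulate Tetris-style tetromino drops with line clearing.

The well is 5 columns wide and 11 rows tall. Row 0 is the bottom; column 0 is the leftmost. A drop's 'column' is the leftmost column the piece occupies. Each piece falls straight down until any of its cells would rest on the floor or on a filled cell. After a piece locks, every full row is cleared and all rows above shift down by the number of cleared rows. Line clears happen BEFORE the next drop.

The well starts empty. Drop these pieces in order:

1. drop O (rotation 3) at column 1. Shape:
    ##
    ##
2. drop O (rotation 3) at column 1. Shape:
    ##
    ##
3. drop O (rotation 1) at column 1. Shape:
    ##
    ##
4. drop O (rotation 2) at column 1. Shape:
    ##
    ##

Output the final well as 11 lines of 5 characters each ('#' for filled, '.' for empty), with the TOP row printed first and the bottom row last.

Answer: .....
.....
.....
.##..
.##..
.##..
.##..
.##..
.##..
.##..
.##..

Derivation:
Drop 1: O rot3 at col 1 lands with bottom-row=0; cleared 0 line(s) (total 0); column heights now [0 2 2 0 0], max=2
Drop 2: O rot3 at col 1 lands with bottom-row=2; cleared 0 line(s) (total 0); column heights now [0 4 4 0 0], max=4
Drop 3: O rot1 at col 1 lands with bottom-row=4; cleared 0 line(s) (total 0); column heights now [0 6 6 0 0], max=6
Drop 4: O rot2 at col 1 lands with bottom-row=6; cleared 0 line(s) (total 0); column heights now [0 8 8 0 0], max=8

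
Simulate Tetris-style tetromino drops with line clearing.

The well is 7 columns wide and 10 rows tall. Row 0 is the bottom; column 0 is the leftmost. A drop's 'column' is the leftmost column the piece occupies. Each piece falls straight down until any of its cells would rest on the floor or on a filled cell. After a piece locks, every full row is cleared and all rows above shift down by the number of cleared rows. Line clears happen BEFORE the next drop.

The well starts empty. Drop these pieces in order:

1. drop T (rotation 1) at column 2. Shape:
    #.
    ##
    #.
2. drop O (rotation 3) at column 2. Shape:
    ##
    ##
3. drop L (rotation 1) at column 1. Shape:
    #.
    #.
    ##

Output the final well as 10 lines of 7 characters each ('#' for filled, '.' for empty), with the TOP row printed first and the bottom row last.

Answer: .......
.......
.#.....
.#.....
.##....
..##...
..##...
..#....
..##...
..#....

Derivation:
Drop 1: T rot1 at col 2 lands with bottom-row=0; cleared 0 line(s) (total 0); column heights now [0 0 3 2 0 0 0], max=3
Drop 2: O rot3 at col 2 lands with bottom-row=3; cleared 0 line(s) (total 0); column heights now [0 0 5 5 0 0 0], max=5
Drop 3: L rot1 at col 1 lands with bottom-row=5; cleared 0 line(s) (total 0); column heights now [0 8 6 5 0 0 0], max=8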